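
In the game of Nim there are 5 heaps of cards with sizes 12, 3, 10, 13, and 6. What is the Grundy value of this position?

14

In binary:
  1100  (12)
  0011  (3)
  1010  (10)
  1101  (13)
  0110  (6)
  ----
  1110  (14)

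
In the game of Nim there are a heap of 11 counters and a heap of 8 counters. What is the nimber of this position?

3

Nim-sum: 11 ^ 8 = 3.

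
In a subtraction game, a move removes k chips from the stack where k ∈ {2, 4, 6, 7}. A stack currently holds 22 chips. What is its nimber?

2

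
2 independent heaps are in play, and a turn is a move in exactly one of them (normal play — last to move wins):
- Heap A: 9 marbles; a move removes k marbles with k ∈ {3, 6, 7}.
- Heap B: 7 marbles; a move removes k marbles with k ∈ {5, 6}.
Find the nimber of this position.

2

Build the Grundy sequence for heap A with g(k) = mex{g(k−s) : s ∈ {3, 6, 7}, s ≤ k}:
k:     0  1  2  3  4  5  6  7  8  9
g(k):  0  0  0  1  1  1  2  2  2  3
So g(9) = 3.
Build the Grundy sequence for heap B with g(k) = mex{g(k−s) : s ∈ {5, 6}, s ≤ k}:
g(0) = mex{} = 0
g(1) = mex{} = 0
g(2) = mex{} = 0
g(3) = mex{} = 0
g(4) = mex{} = 0
g(5) = mex{0} = 1
g(6) = mex{0} = 1
g(7) = mex{0} = 1
So g(7) = 1.
The value of a disjunctive sum is the nim-sum of the parts.
Combined value = 3 ⊕ 1 = 2.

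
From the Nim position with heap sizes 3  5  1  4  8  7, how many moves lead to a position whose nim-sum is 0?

1

Compute the nim-sum pairwise:
3 ^ 5 = 6
6 ^ 1 = 7
7 ^ 4 = 3
3 ^ 8 = 11
11 ^ 7 = 12
The overall nim-sum is X = 12. A heap of size p has a winning move iff p XOR X < p (reduce it to p XOR X).
  3: 3 XOR 12 = 15 ≥ 3 — no move.
  5: 5 XOR 12 = 9 ≥ 5 — no move.
  1: 1 XOR 12 = 13 ≥ 1 — no move.
  4: 4 XOR 12 = 8 ≥ 4 — no move.
  8: 8 XOR 12 = 4 < 8 — winning move (to 4).
  7: 7 XOR 12 = 11 ≥ 7 — no move.
That gives 1 winning move.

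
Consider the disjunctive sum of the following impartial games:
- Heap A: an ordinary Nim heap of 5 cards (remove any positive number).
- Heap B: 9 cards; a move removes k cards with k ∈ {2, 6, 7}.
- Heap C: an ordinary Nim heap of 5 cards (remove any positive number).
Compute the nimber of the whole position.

0

Heap A is a plain Nim heap of size 5, so its Grundy value is 5.
For heap B, compute g(0), g(1), … with moves {2, 6, 7}:
k:     0  1  2  3  4  5  6  7  8  9
g(k):  0  0  1  1  0  0  1  1  2  0
So g(9) = 0.
Heap C is a plain Nim heap of size 5, so its Grundy value is 5.
The value of a disjunctive sum is the nim-sum of the parts.
Combined value = 5 XOR 0 XOR 5 = 0.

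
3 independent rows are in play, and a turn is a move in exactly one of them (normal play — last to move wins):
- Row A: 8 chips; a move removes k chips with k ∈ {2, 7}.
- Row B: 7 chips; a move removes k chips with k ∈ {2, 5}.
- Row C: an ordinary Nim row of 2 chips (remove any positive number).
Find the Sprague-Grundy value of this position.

Grundy values for row A (subtraction set {2, 7}):
g(0) = mex{} = 0
g(1) = mex{} = 0
g(2) = mex{0} = 1
g(3) = mex{0} = 1
g(4) = mex{1} = 0
g(5) = mex{1} = 0
g(6) = mex{0} = 1
g(7) = mex{0} = 1
g(8) = mex{0,1} = 2
So g(8) = 2.
Grundy values for row B (subtraction set {2, 5}):
g(0) = mex{} = 0
g(1) = mex{} = 0
g(2) = mex{0} = 1
g(3) = mex{0} = 1
g(4) = mex{1} = 0
g(5) = mex{0,1} = 2
g(6) = mex{0} = 1
g(7) = mex{1,2} = 0
So g(7) = 0.
Row C is a plain Nim row of size 2, so its Grundy value is 2.
By the Sprague-Grundy theorem, the Grundy value of a sum of independent games is the XOR of the component values.
Combined value = 2 ⊕ 0 ⊕ 2 = 0.

0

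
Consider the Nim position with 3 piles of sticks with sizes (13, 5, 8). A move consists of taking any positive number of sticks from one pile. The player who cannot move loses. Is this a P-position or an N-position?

Nim-sum: 13 XOR 5 XOR 8 = 0.
The nim-sum is 0, so this is a P-position: the player to move is in a losing position under optimal play.

P-position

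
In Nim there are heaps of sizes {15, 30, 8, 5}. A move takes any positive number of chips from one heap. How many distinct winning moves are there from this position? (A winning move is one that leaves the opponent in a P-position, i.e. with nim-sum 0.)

1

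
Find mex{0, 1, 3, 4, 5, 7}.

2

The values 0, 1 are all present; 2 is the first non-negative integer missing from the set.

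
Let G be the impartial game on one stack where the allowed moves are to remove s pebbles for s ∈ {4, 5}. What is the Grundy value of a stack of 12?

0

Build the Grundy sequence with g(k) = mex{g(k−s) : s ∈ {4, 5}, s ≤ k}:
g(0) = mex{} = 0
g(1) = mex{} = 0
g(2) = mex{} = 0
g(3) = mex{} = 0
g(4) = mex{0} = 1
g(5) = mex{0} = 1
g(6) = mex{0} = 1
g(7) = mex{0} = 1
g(8) = mex{0,1} = 2
g(9) = mex{1} = 0
g(10) = mex{1} = 0
g(11) = mex{1} = 0
g(12) = mex{1,2} = 0
So g(12) = 0.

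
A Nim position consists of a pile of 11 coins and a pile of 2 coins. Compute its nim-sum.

9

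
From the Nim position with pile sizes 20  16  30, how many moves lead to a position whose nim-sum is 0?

3

Compute the nim-sum pairwise:
20 ^ 16 = 4
4 ^ 30 = 26
The overall nim-sum is X = 26. A pile of size p has a winning move iff p XOR X < p (reduce it to p XOR X).
  20: 20 XOR 26 = 14 < 20 — winning move (to 14).
  16: 16 XOR 26 = 10 < 16 — winning move (to 10).
  30: 30 XOR 26 = 4 < 30 — winning move (to 4).
That gives 3 winning moves.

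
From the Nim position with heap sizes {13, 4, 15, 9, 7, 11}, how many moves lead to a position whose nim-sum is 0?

Nim-sum: 13 ^ 4 ^ 15 ^ 9 ^ 7 ^ 11 = 3.
The overall nim-sum is X = 3. A heap of size p has a winning move iff p XOR X < p (reduce it to p XOR X).
  13: 13 XOR 3 = 14 ≥ 13 — no move.
  4: 4 XOR 3 = 7 ≥ 4 — no move.
  15: 15 XOR 3 = 12 < 15 — winning move (to 12).
  9: 9 XOR 3 = 10 ≥ 9 — no move.
  7: 7 XOR 3 = 4 < 7 — winning move (to 4).
  11: 11 XOR 3 = 8 < 11 — winning move (to 8).
That gives 3 winning moves.

3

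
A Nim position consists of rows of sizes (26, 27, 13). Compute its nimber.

Bitwise XOR of the heap sizes:
  11010  (26)
  11011  (27)
  01101  (13)
  -----
  01100  (12)

12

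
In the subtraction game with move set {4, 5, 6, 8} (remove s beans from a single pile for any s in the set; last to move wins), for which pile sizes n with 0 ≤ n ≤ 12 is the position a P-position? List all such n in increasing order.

0, 1, 2, 3, 12

Compute g(0), g(1), … for moves {4, 5, 6, 8}:
k:     0  1  2  3  4  5  6  7  8  9 10 11 12
g(k):  0  0  0  0  1  1  1  1  2  2  2  2  0
The P-positions (g = 0) in 0..12 are 0, 1, 2, 3, 12.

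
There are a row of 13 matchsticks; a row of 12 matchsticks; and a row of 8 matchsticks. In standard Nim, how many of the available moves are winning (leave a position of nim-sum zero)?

3

Compute the nim-sum pairwise:
13 ⊕ 12 = 1
1 ⊕ 8 = 9
The overall nim-sum is X = 9. A row of size p has a winning move iff p XOR X < p (reduce it to p XOR X).
  13: 13 XOR 9 = 4 < 13 — winning move (to 4).
  12: 12 XOR 9 = 5 < 12 — winning move (to 5).
  8: 8 XOR 9 = 1 < 8 — winning move (to 1).
That gives 3 winning moves.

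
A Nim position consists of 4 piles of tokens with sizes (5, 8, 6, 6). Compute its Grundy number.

13

Compute the nim-sum pairwise:
5 ⊕ 8 = 13
13 ⊕ 6 = 11
11 ⊕ 6 = 13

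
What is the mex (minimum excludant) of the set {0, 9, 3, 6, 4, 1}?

2

The values 0, 1 are all present; 2 is the first non-negative integer missing from the set.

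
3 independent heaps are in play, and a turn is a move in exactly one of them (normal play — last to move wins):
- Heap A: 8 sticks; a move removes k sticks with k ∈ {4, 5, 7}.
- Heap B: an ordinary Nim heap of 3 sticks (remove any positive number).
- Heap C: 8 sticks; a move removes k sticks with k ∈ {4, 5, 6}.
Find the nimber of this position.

3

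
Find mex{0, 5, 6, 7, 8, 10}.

0 is in the set but 1 is not, so the mex is 1.

1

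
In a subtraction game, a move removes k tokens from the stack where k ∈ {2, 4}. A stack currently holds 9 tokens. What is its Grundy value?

1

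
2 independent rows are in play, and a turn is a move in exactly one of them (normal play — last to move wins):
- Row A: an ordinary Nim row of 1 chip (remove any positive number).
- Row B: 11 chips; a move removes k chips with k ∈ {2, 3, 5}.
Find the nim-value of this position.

Row A is a plain Nim row of size 1, so its Grundy value is 1.
Grundy values for row B (subtraction set {2, 3, 5}):
g(0) = mex{} = 0
g(1) = mex{} = 0
g(2) = mex{0} = 1
g(3) = mex{0} = 1
g(4) = mex{0,1} = 2
g(5) = mex{0,1} = 2
g(6) = mex{0,1,2} = 3
g(7) = mex{1,2} = 0
g(8) = mex{1,2,3} = 0
g(9) = mex{0,2,3} = 1
g(10) = mex{0,2} = 1
g(11) = mex{0,1,3} = 2
So g(11) = 2.
By the Sprague-Grundy theorem, the Grundy value of a sum of independent games is the XOR of the component values.
Combined value = 1 ⊕ 2 = 3.

3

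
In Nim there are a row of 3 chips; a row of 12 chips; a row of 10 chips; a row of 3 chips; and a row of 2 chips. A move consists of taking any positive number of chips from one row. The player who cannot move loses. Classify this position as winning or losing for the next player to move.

Winning position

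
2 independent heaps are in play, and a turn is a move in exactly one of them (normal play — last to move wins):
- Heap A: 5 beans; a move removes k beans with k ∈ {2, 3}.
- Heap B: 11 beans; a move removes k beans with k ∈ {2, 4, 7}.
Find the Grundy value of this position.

1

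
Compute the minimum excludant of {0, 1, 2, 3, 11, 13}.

4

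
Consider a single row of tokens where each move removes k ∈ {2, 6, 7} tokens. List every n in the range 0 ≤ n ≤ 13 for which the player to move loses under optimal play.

0, 1, 4, 5, 9, 13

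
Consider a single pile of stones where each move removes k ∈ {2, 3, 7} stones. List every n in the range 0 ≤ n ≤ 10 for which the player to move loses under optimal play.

Grundy values for subtraction set {2, 3, 7}:
k:     0  1  2  3  4  5  6  7  8  9 10
g(k):  0  0  1  1  2  0  0  1  1  2  0
The P-positions (g = 0) in 0..10 are 0, 1, 5, 6, 10.

0, 1, 5, 6, 10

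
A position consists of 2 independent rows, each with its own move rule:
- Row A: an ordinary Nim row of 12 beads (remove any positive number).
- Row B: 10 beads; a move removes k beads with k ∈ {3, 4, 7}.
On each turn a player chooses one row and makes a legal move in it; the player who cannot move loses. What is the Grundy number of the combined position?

Row A is a plain Nim row of size 12, so its Grundy value is 12.
Grundy values for row B (subtraction set {3, 4, 7}):
k:     0  1  2  3  4  5  6  7  8  9 10
g(k):  0  0  0  1  1  1  2  2  2  3  0
So g(10) = 0.
By the Sprague-Grundy theorem, the Grundy value of a sum of independent games is the XOR of the component values.
Combined value = 12 ⊕ 0 = 12.

12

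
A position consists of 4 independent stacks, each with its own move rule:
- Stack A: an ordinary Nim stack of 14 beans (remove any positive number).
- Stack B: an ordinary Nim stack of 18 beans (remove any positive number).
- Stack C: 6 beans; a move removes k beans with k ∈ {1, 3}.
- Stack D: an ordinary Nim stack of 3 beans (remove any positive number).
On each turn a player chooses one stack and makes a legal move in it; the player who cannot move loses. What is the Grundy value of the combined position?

Stack A is a plain Nim stack of size 14, so its Grundy value is 14.
Stack B is a plain Nim stack of size 18, so its Grundy value is 18.
Grundy values for stack C (subtraction set {1, 3}):
k:     0  1  2  3  4  5  6
g(k):  0  1  0  1  0  1  0
So g(6) = 0.
Stack D is a plain Nim stack of size 3, so its Grundy value is 3.
The value of a disjunctive sum is the nim-sum of the parts.
Combined value = 14 XOR 18 XOR 0 XOR 3 = 31.

31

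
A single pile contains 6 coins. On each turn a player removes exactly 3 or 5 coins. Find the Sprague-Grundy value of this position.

Compute g(0), g(1), … for moves {3, 5}:
k:     0  1  2  3  4  5  6
g(k):  0  0  0  1  1  1  2
So g(6) = 2.

2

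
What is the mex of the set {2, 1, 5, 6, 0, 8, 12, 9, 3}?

The values 0, 1, 2, 3 are all present; 4 is the first non-negative integer missing from the set.

4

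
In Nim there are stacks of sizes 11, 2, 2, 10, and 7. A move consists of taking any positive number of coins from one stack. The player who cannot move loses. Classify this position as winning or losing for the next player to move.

Nim-sum: 11 XOR 2 XOR 2 XOR 10 XOR 7 = 6.
The nim-sum is 6 ≠ 0, so this is an N-position: the player to move can win.

Winning position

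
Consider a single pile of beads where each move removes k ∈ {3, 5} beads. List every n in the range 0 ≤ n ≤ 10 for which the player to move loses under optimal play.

0, 1, 2, 8, 9, 10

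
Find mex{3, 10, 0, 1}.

The values 0, 1 are all present; 2 is the first non-negative integer missing from the set.

2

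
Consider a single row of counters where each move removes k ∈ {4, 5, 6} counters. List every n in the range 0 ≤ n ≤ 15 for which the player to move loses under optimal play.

0, 1, 2, 3, 10, 11, 12, 13

Grundy values for subtraction set {4, 5, 6}:
k:     0  1  2  3  4  5  6  7  8  9 10 11 12 13 14 15
g(k):  0  0  0  0  1  1  1  1  2  2  0  0  0  0  1  1
The P-positions (g = 0) in 0..15 are 0, 1, 2, 3, 10, 11, 12, 13.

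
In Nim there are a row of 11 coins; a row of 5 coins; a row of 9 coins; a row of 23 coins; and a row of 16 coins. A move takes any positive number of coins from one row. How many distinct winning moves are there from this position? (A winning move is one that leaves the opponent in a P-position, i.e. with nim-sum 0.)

0

Bitwise XOR of the heap sizes:
  01011  (11)
  00101  (5)
  01001  (9)
  10111  (23)
  10000  (16)
  -----
  00000  (0)
The nim-sum is already 0, so every move leaves a nonzero nim-sum — there are no winning moves.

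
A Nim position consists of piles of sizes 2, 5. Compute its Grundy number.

7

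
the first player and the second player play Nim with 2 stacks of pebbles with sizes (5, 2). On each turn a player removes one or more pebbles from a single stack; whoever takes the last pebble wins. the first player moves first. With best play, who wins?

Compute the nim-sum pairwise:
5 XOR 2 = 7
The nim-sum is 7 ≠ 0, so this is an N-position: the player to move can win; the first player has a winning move.

the first player wins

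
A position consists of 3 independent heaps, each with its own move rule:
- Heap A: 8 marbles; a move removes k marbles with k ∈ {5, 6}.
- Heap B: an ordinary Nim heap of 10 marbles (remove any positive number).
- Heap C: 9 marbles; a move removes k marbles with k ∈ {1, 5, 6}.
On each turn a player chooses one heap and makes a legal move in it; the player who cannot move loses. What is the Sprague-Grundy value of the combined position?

Grundy values for heap A (subtraction set {5, 6}):
g(0) = mex{} = 0
g(1) = mex{} = 0
g(2) = mex{} = 0
g(3) = mex{} = 0
g(4) = mex{} = 0
g(5) = mex{0} = 1
g(6) = mex{0} = 1
g(7) = mex{0} = 1
g(8) = mex{0} = 1
So g(8) = 1.
Heap B is a plain Nim heap of size 10, so its Grundy value is 10.
Grundy values for heap C (subtraction set {1, 5, 6}):
g(0) = mex{} = 0
g(1) = mex{0} = 1
g(2) = mex{1} = 0
g(3) = mex{0} = 1
g(4) = mex{1} = 0
g(5) = mex{0} = 1
g(6) = mex{0,1} = 2
g(7) = mex{0,1,2} = 3
g(8) = mex{0,1,3} = 2
g(9) = mex{0,1,2} = 3
So g(9) = 3.
The value of a disjunctive sum is the nim-sum of the parts.
Combined value = 1 XOR 10 XOR 3 = 8.

8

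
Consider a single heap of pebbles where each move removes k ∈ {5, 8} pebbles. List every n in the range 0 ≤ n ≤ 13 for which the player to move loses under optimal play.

Grundy values for subtraction set {5, 8}:
g(0) = mex{} = 0
g(1) = mex{} = 0
g(2) = mex{} = 0
g(3) = mex{} = 0
g(4) = mex{} = 0
g(5) = mex{0} = 1
g(6) = mex{0} = 1
g(7) = mex{0} = 1
g(8) = mex{0} = 1
g(9) = mex{0} = 1
g(10) = mex{0,1} = 2
g(11) = mex{0,1} = 2
g(12) = mex{0,1} = 2
g(13) = mex{1} = 0
The P-positions (g = 0) in 0..13 are 0, 1, 2, 3, 4, 13.

0, 1, 2, 3, 4, 13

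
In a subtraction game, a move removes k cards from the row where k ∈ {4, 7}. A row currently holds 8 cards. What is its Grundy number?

2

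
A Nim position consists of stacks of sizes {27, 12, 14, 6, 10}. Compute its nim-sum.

Bitwise XOR of the heap sizes:
  11011  (27)
  01100  (12)
  01110  (14)
  00110  (6)
  01010  (10)
  -----
  10101  (21)

21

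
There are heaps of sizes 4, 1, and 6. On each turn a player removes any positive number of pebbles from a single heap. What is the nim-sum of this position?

3

In binary:
  100  (4)
  001  (1)
  110  (6)
  ---
  011  (3)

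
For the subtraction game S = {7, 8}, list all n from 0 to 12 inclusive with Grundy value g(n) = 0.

0, 1, 2, 3, 4, 5, 6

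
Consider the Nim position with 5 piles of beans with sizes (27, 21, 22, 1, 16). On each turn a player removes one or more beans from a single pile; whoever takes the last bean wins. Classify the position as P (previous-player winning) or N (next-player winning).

Compute the nim-sum pairwise:
27 XOR 21 = 14
14 XOR 22 = 24
24 XOR 1 = 25
25 XOR 16 = 9
The nim-sum is 9 ≠ 0, so this is an N-position: the player to move can win.

N-position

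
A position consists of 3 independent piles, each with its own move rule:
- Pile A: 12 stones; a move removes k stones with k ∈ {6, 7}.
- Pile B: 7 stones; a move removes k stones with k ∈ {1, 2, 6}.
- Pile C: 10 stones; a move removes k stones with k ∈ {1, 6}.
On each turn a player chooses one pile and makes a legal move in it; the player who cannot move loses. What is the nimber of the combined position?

3

Grundy values for pile A (subtraction set {6, 7}):
g(0) = mex{} = 0
g(1) = mex{} = 0
g(2) = mex{} = 0
g(3) = mex{} = 0
g(4) = mex{} = 0
g(5) = mex{} = 0
g(6) = mex{0} = 1
g(7) = mex{0} = 1
g(8) = mex{0} = 1
g(9) = mex{0} = 1
g(10) = mex{0} = 1
g(11) = mex{0} = 1
g(12) = mex{0,1} = 2
So g(12) = 2.
Build the Grundy sequence for pile B with g(k) = mex{g(k−s) : s ∈ {1, 2, 6}, s ≤ k}:
k:     0  1  2  3  4  5  6  7
g(k):  0  1  2  0  1  2  3  0
So g(7) = 0.
Grundy values for pile C (subtraction set {1, 6}):
k:     0  1  2  3  4  5  6  7  8  9 10
g(k):  0  1  0  1  0  1  2  0  1  0  1
So g(10) = 1.
The value of a disjunctive sum is the nim-sum of the parts.
Combined value = 2 XOR 0 XOR 1 = 3.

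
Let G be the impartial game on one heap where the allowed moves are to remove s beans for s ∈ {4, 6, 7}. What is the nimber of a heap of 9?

Compute g(0), g(1), … for moves {4, 6, 7}:
k:     0  1  2  3  4  5  6  7  8  9
g(k):  0  0  0  0  1  1  1  1  2  2
So g(9) = 2.

2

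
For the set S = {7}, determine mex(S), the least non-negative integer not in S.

0 is not in the set, so the mex is 0.

0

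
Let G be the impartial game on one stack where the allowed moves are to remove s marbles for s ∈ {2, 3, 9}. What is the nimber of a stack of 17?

0

Build the Grundy sequence with g(k) = mex{g(k−s) : s ∈ {2, 3, 9}, s ≤ k}:
k:     0  1  2  3  4  5  6  7  8  9 10 11 12 13 14 15 16 17
g(k):  0  0  1  1  2  0  0  1  1  2  2  0  0  1  1  2  0  0
So g(17) = 0.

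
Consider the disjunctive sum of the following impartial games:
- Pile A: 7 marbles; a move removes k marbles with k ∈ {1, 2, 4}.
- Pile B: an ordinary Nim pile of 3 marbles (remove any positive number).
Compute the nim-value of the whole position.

For pile A, compute g(0), g(1), … with moves {1, 2, 4}:
g(0) = mex{} = 0
g(1) = mex{0} = 1
g(2) = mex{0,1} = 2
g(3) = mex{1,2} = 0
g(4) = mex{0,2} = 1
g(5) = mex{0,1} = 2
g(6) = mex{1,2} = 0
g(7) = mex{0,2} = 1
So g(7) = 1.
Pile B is a plain Nim pile of size 3, so its Grundy value is 3.
The value of a disjunctive sum is the nim-sum of the parts.
Combined value = 1 ⊕ 3 = 2.

2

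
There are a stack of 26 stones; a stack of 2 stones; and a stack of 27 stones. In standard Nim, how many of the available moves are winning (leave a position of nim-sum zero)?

3

Nim-sum: 26 ⊕ 2 ⊕ 27 = 3.
The overall nim-sum is X = 3. A stack of size p has a winning move iff p XOR X < p (reduce it to p XOR X).
  26: 26 XOR 3 = 25 < 26 — winning move (to 25).
  2: 2 XOR 3 = 1 < 2 — winning move (to 1).
  27: 27 XOR 3 = 24 < 27 — winning move (to 24).
That gives 3 winning moves.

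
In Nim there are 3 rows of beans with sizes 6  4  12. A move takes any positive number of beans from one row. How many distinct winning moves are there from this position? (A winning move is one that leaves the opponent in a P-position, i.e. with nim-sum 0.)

Nim-sum: 6 ⊕ 4 ⊕ 12 = 14.
The overall nim-sum is X = 14. A row of size p has a winning move iff p XOR X < p (reduce it to p XOR X).
  6: 6 XOR 14 = 8 ≥ 6 — no move.
  4: 4 XOR 14 = 10 ≥ 4 — no move.
  12: 12 XOR 14 = 2 < 12 — winning move (to 2).
That gives 1 winning move.

1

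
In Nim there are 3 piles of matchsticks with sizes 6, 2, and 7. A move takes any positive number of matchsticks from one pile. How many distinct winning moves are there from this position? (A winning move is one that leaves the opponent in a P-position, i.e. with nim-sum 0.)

3

Bitwise XOR of the heap sizes:
  110  (6)
  010  (2)
  111  (7)
  ---
  011  (3)
The overall nim-sum is X = 3. A pile of size p has a winning move iff p XOR X < p (reduce it to p XOR X).
  6: 6 XOR 3 = 5 < 6 — winning move (to 5).
  2: 2 XOR 3 = 1 < 2 — winning move (to 1).
  7: 7 XOR 3 = 4 < 7 — winning move (to 4).
That gives 3 winning moves.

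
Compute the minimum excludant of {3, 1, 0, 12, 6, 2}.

4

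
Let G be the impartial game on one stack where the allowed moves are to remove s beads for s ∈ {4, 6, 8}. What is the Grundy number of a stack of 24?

Grundy values for subtraction set {4, 6, 8}:
k:     0  1  2  3  4  5  6  7  8  9 10 11 12 13 14 15 16 17 18 19 20 21 22 23 24
g(k):  0  0  0  0  1  1  1  1  2  2  2  2  0  0  0  0  1  1  1  1  2  2  2  2  0
So g(24) = 0.

0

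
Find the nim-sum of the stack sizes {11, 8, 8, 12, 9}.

14

Compute the nim-sum pairwise:
11 XOR 8 = 3
3 XOR 8 = 11
11 XOR 12 = 7
7 XOR 9 = 14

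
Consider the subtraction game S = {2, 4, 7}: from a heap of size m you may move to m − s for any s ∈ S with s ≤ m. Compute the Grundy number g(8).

Grundy values for subtraction set {2, 4, 7}:
g(0) = mex{} = 0
g(1) = mex{} = 0
g(2) = mex{0} = 1
g(3) = mex{0} = 1
g(4) = mex{0,1} = 2
g(5) = mex{0,1} = 2
g(6) = mex{1,2} = 0
g(7) = mex{0,1,2} = 3
g(8) = mex{0,2} = 1
So g(8) = 1.

1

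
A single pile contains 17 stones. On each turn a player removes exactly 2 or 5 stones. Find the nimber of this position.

Compute g(0), g(1), … for moves {2, 5}:
k:     0  1  2  3  4  5  6  7  8  9 10 11 12 13 14 15 16 17
g(k):  0  0  1  1  0  2  1  0  0  1  1  0  2  1  0  0  1  1
So g(17) = 1.

1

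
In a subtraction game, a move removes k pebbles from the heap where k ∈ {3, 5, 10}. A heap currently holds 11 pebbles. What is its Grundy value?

Build the Grundy sequence with g(k) = mex{g(k−s) : s ∈ {3, 5, 10}, s ≤ k}:
k:     0  1  2  3  4  5  6  7  8  9 10 11
g(k):  0  0  0  1  1  1  2  2  0  0  3  1
So g(11) = 1.

1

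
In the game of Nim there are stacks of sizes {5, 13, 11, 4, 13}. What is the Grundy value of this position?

10

Nim-sum: 5 XOR 13 XOR 11 XOR 4 XOR 13 = 10.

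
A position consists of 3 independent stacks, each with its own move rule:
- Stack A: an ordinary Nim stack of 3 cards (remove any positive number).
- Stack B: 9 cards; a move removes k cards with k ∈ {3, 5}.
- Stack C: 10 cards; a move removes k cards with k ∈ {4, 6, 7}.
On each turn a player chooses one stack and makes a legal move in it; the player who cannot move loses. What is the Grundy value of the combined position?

Stack A is a plain Nim stack of size 3, so its Grundy value is 3.
Build the Grundy sequence for stack B with g(k) = mex{g(k−s) : s ∈ {3, 5}, s ≤ k}:
k:     0  1  2  3  4  5  6  7  8  9
g(k):  0  0  0  1  1  1  2  2  0  0
So g(9) = 0.
For stack C, compute g(0), g(1), … with moves {4, 6, 7}:
k:     0  1  2  3  4  5  6  7  8  9 10
g(k):  0  0  0  0  1  1  1  1  2  2  2
So g(10) = 2.
The value of a disjunctive sum is the nim-sum of the parts.
Combined value = 3 XOR 0 XOR 2 = 1.

1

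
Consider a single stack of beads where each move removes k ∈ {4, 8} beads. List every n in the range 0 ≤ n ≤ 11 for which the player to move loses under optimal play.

0, 1, 2, 3

Grundy values for subtraction set {4, 8}:
g(0) = mex{} = 0
g(1) = mex{} = 0
g(2) = mex{} = 0
g(3) = mex{} = 0
g(4) = mex{0} = 1
g(5) = mex{0} = 1
g(6) = mex{0} = 1
g(7) = mex{0} = 1
g(8) = mex{0,1} = 2
g(9) = mex{0,1} = 2
g(10) = mex{0,1} = 2
g(11) = mex{0,1} = 2
The P-positions (g = 0) in 0..11 are 0, 1, 2, 3.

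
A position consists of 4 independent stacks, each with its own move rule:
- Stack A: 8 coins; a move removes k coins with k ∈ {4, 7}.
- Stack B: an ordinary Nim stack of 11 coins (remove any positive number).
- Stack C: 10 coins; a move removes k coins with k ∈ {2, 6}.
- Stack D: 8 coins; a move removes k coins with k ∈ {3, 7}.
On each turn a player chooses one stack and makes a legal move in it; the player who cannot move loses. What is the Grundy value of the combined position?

10

For stack A, compute g(0), g(1), … with moves {4, 7}:
k:     0  1  2  3  4  5  6  7  8
g(k):  0  0  0  0  1  1  1  1  2
So g(8) = 2.
Stack B is a plain Nim stack of size 11, so its Grundy value is 11.
For stack C, compute g(0), g(1), … with moves {2, 6}:
k:     0  1  2  3  4  5  6  7  8  9 10
g(k):  0  0  1  1  0  0  1  1  0  0  1
So g(10) = 1.
Build the Grundy sequence for stack D with g(k) = mex{g(k−s) : s ∈ {3, 7}, s ≤ k}:
k:     0  1  2  3  4  5  6  7  8
g(k):  0  0  0  1  1  1  0  2  2
So g(8) = 2.
The value of a disjunctive sum is the nim-sum of the parts.
Combined value = 2 ⊕ 11 ⊕ 1 ⊕ 2 = 10.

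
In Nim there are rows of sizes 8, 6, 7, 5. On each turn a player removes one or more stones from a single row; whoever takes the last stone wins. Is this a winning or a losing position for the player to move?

Winning position

Compute the nim-sum pairwise:
8 XOR 6 = 14
14 XOR 7 = 9
9 XOR 5 = 12
The nim-sum is 12 ≠ 0, so this is an N-position: the player to move can win.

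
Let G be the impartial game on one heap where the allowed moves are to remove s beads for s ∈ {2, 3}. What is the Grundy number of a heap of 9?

Compute g(0), g(1), … for moves {2, 3}:
g(0) = mex{} = 0
g(1) = mex{} = 0
g(2) = mex{0} = 1
g(3) = mex{0} = 1
g(4) = mex{0,1} = 2
g(5) = mex{1} = 0
g(6) = mex{1,2} = 0
g(7) = mex{0,2} = 1
g(8) = mex{0} = 1
g(9) = mex{0,1} = 2
So g(9) = 2.

2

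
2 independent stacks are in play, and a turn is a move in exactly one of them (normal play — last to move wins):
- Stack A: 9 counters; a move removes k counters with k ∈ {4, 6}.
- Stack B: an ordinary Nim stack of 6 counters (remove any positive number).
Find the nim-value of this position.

4

Build the Grundy sequence for stack A with g(k) = mex{g(k−s) : s ∈ {4, 6}, s ≤ k}:
k:     0  1  2  3  4  5  6  7  8  9
g(k):  0  0  0  0  1  1  1  1  2  2
So g(9) = 2.
Stack B is a plain Nim stack of size 6, so its Grundy value is 6.
The value of a disjunctive sum is the nim-sum of the parts.
Combined value = 2 XOR 6 = 4.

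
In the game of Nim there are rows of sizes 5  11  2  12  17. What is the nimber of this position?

17

Nim-sum: 5 XOR 11 XOR 2 XOR 12 XOR 17 = 17.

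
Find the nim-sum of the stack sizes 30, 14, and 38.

Nim-sum: 30 ^ 14 ^ 38 = 54.

54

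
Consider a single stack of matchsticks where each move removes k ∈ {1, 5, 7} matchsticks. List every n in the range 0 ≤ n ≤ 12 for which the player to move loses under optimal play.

0, 2, 4, 6, 8, 10, 12

Build the Grundy sequence with g(k) = mex{g(k−s) : s ∈ {1, 5, 7}, s ≤ k}:
g(0) = mex{} = 0
g(1) = mex{0} = 1
g(2) = mex{1} = 0
g(3) = mex{0} = 1
g(4) = mex{1} = 0
g(5) = mex{0} = 1
g(6) = mex{1} = 0
g(7) = mex{0} = 1
g(8) = mex{1} = 0
g(9) = mex{0} = 1
g(10) = mex{1} = 0
g(11) = mex{0} = 1
g(12) = mex{1} = 0
The P-positions (g = 0) in 0..12 are 0, 2, 4, 6, 8, 10, 12.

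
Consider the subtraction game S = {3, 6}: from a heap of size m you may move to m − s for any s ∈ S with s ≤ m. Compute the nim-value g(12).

Grundy values for subtraction set {3, 6}:
g(0) = mex{} = 0
g(1) = mex{} = 0
g(2) = mex{} = 0
g(3) = mex{0} = 1
g(4) = mex{0} = 1
g(5) = mex{0} = 1
g(6) = mex{0,1} = 2
g(7) = mex{0,1} = 2
g(8) = mex{0,1} = 2
g(9) = mex{1,2} = 0
g(10) = mex{1,2} = 0
g(11) = mex{1,2} = 0
g(12) = mex{0,2} = 1
So g(12) = 1.

1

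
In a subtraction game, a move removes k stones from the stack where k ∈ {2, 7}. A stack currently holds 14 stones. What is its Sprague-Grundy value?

Grundy values for subtraction set {2, 7}:
g(0) = mex{} = 0
g(1) = mex{} = 0
g(2) = mex{0} = 1
g(3) = mex{0} = 1
g(4) = mex{1} = 0
g(5) = mex{1} = 0
g(6) = mex{0} = 1
g(7) = mex{0} = 1
g(8) = mex{0,1} = 2
g(9) = mex{1} = 0
g(10) = mex{1,2} = 0
g(11) = mex{0} = 1
g(12) = mex{0} = 1
g(13) = mex{1} = 0
g(14) = mex{1} = 0
So g(14) = 0.

0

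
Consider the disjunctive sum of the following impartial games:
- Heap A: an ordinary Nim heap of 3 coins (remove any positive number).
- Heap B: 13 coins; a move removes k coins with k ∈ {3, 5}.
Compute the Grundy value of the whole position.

2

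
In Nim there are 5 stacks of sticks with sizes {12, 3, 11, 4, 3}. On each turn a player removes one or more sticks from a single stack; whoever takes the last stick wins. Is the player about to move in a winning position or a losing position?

Write each in binary and XOR column by column:
  1100  (12)
  0011  (3)
  1011  (11)
  0100  (4)
  0011  (3)
  ----
  0011  (3)
The nim-sum is 3 ≠ 0, so this is an N-position: the player to move can win.

Winning position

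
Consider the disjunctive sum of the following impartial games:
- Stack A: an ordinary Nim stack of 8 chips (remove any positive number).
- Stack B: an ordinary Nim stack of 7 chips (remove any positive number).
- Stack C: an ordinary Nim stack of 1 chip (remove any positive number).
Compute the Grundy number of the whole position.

14

Stack A is a plain Nim stack of size 8, so its Grundy value is 8.
Stack B is a plain Nim stack of size 7, so its Grundy value is 7.
Stack C is a plain Nim stack of size 1, so its Grundy value is 1.
By the Sprague-Grundy theorem, the Grundy value of a sum of independent games is the XOR of the component values.
Combined value = 8 XOR 7 XOR 1 = 14.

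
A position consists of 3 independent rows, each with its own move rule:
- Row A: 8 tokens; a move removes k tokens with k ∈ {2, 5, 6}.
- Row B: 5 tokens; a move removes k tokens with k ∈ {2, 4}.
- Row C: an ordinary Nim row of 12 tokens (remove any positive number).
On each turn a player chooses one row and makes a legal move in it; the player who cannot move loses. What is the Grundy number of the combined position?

Grundy values for row A (subtraction set {2, 5, 6}):
k:     0  1  2  3  4  5  6  7  8
g(k):  0  0  1  1  0  2  1  3  0
So g(8) = 0.
For row B, compute g(0), g(1), … with moves {2, 4}:
g(0) = mex{} = 0
g(1) = mex{} = 0
g(2) = mex{0} = 1
g(3) = mex{0} = 1
g(4) = mex{0,1} = 2
g(5) = mex{0,1} = 2
So g(5) = 2.
Row C is a plain Nim row of size 12, so its Grundy value is 12.
The value of a disjunctive sum is the nim-sum of the parts.
Combined value = 0 ⊕ 2 ⊕ 12 = 14.

14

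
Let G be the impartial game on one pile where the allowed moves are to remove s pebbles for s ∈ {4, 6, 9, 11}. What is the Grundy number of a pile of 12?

Grundy values for subtraction set {4, 6, 9, 11}:
k:     0  1  2  3  4  5  6  7  8  9 10 11 12
g(k):  0  0  0  0  1  1  1  1  2  2  2  2  3
So g(12) = 3.

3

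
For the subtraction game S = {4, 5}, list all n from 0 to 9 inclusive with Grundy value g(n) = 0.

0, 1, 2, 3, 9

Compute g(0), g(1), … for moves {4, 5}:
g(0) = mex{} = 0
g(1) = mex{} = 0
g(2) = mex{} = 0
g(3) = mex{} = 0
g(4) = mex{0} = 1
g(5) = mex{0} = 1
g(6) = mex{0} = 1
g(7) = mex{0} = 1
g(8) = mex{0,1} = 2
g(9) = mex{1} = 0
The P-positions (g = 0) in 0..9 are 0, 1, 2, 3, 9.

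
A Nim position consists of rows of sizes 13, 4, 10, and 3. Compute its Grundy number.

0

Bitwise XOR of the heap sizes:
  1101  (13)
  0100  (4)
  1010  (10)
  0011  (3)
  ----
  0000  (0)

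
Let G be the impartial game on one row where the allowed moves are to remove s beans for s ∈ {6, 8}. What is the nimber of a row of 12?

Grundy values for subtraction set {6, 8}:
k:     0  1  2  3  4  5  6  7  8  9 10 11 12
g(k):  0  0  0  0  0  0  1  1  1  1  1  1  2
So g(12) = 2.

2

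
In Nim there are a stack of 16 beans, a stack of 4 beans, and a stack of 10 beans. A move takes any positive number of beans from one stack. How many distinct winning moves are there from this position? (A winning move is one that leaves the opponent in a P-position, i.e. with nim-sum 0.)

1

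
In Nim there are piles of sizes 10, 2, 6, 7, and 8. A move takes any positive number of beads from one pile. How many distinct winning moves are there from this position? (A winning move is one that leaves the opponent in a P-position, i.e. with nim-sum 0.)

Nim-sum: 10 ⊕ 2 ⊕ 6 ⊕ 7 ⊕ 8 = 1.
The overall nim-sum is X = 1. A pile of size p has a winning move iff p XOR X < p (reduce it to p XOR X).
  10: 10 XOR 1 = 11 ≥ 10 — no move.
  2: 2 XOR 1 = 3 ≥ 2 — no move.
  6: 6 XOR 1 = 7 ≥ 6 — no move.
  7: 7 XOR 1 = 6 < 7 — winning move (to 6).
  8: 8 XOR 1 = 9 ≥ 8 — no move.
That gives 1 winning move.

1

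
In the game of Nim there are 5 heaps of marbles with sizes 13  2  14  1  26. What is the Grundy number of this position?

26

Nim-sum: 13 XOR 2 XOR 14 XOR 1 XOR 26 = 26.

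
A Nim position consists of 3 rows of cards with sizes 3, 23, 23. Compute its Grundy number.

Compute the nim-sum pairwise:
3 XOR 23 = 20
20 XOR 23 = 3

3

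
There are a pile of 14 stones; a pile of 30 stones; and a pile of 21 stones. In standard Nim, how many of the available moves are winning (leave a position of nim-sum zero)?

3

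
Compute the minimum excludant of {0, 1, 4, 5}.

2

The values 0, 1 are all present; 2 is the first non-negative integer missing from the set.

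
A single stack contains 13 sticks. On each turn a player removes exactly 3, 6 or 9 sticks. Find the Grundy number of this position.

Compute g(0), g(1), … for moves {3, 6, 9}:
k:     0  1  2  3  4  5  6  7  8  9 10 11 12 13
g(k):  0  0  0  1  1  1  2  2  2  3  3  3  0  0
So g(13) = 0.

0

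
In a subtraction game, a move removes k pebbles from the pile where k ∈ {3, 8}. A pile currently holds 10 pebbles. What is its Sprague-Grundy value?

Compute g(0), g(1), … for moves {3, 8}:
k:     0  1  2  3  4  5  6  7  8  9 10
g(k):  0  0  0  1  1  1  0  0  2  1  1
So g(10) = 1.

1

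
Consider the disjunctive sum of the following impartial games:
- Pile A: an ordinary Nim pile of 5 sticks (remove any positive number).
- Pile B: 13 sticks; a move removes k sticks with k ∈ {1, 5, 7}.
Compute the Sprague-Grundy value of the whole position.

4

Pile A is a plain Nim pile of size 5, so its Grundy value is 5.
Grundy values for pile B (subtraction set {1, 5, 7}):
g(0) = mex{} = 0
g(1) = mex{0} = 1
g(2) = mex{1} = 0
g(3) = mex{0} = 1
g(4) = mex{1} = 0
g(5) = mex{0} = 1
g(6) = mex{1} = 0
g(7) = mex{0} = 1
g(8) = mex{1} = 0
g(9) = mex{0} = 1
g(10) = mex{1} = 0
g(11) = mex{0} = 1
g(12) = mex{1} = 0
g(13) = mex{0} = 1
So g(13) = 1.
By the Sprague-Grundy theorem, the Grundy value of a sum of independent games is the XOR of the component values.
Combined value = 5 XOR 1 = 4.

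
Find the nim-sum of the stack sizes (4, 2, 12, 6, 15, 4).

Nim-sum: 4 XOR 2 XOR 12 XOR 6 XOR 15 XOR 4 = 7.

7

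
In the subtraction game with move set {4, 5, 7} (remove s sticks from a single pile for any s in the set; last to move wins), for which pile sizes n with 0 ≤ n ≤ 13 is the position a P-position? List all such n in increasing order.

0, 1, 2, 3, 11, 12, 13

Build the Grundy sequence with g(k) = mex{g(k−s) : s ∈ {4, 5, 7}, s ≤ k}:
k:     0  1  2  3  4  5  6  7  8  9 10 11 12 13
g(k):  0  0  0  0  1  1  1  1  2  2  2  0  0  0
The P-positions (g = 0) in 0..13 are 0, 1, 2, 3, 11, 12, 13.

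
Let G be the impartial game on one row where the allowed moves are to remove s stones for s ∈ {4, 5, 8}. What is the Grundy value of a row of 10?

Compute g(0), g(1), … for moves {4, 5, 8}:
g(0) = mex{} = 0
g(1) = mex{} = 0
g(2) = mex{} = 0
g(3) = mex{} = 0
g(4) = mex{0} = 1
g(5) = mex{0} = 1
g(6) = mex{0} = 1
g(7) = mex{0} = 1
g(8) = mex{0,1} = 2
g(9) = mex{0,1} = 2
g(10) = mex{0,1} = 2
So g(10) = 2.

2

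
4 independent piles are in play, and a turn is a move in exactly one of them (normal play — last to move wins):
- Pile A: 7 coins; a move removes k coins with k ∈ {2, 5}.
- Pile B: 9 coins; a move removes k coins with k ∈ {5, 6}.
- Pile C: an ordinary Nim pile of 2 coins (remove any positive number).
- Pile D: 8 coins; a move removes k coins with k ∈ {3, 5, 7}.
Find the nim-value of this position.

Grundy values for pile A (subtraction set {2, 5}):
k:     0  1  2  3  4  5  6  7
g(k):  0  0  1  1  0  2  1  0
So g(7) = 0.
For pile B, compute g(0), g(1), … with moves {5, 6}:
k:     0  1  2  3  4  5  6  7  8  9
g(k):  0  0  0  0  0  1  1  1  1  1
So g(9) = 1.
Pile C is a plain Nim pile of size 2, so its Grundy value is 2.
For pile D, compute g(0), g(1), … with moves {3, 5, 7}:
g(0) = mex{} = 0
g(1) = mex{} = 0
g(2) = mex{} = 0
g(3) = mex{0} = 1
g(4) = mex{0} = 1
g(5) = mex{0} = 1
g(6) = mex{0,1} = 2
g(7) = mex{0,1} = 2
g(8) = mex{0,1} = 2
So g(8) = 2.
By the Sprague-Grundy theorem, the Grundy value of a sum of independent games is the XOR of the component values.
Combined value = 0 XOR 1 XOR 2 XOR 2 = 1.

1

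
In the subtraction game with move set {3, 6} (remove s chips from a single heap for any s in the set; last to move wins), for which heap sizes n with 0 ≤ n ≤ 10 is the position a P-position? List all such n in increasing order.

0, 1, 2, 9, 10

Compute g(0), g(1), … for moves {3, 6}:
k:     0  1  2  3  4  5  6  7  8  9 10
g(k):  0  0  0  1  1  1  2  2  2  0  0
The P-positions (g = 0) in 0..10 are 0, 1, 2, 9, 10.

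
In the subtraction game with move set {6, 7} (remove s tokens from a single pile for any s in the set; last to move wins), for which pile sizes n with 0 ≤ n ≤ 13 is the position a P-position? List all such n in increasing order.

Build the Grundy sequence with g(k) = mex{g(k−s) : s ∈ {6, 7}, s ≤ k}:
g(0) = mex{} = 0
g(1) = mex{} = 0
g(2) = mex{} = 0
g(3) = mex{} = 0
g(4) = mex{} = 0
g(5) = mex{} = 0
g(6) = mex{0} = 1
g(7) = mex{0} = 1
g(8) = mex{0} = 1
g(9) = mex{0} = 1
g(10) = mex{0} = 1
g(11) = mex{0} = 1
g(12) = mex{0,1} = 2
g(13) = mex{1} = 0
The P-positions (g = 0) in 0..13 are 0, 1, 2, 3, 4, 5, 13.

0, 1, 2, 3, 4, 5, 13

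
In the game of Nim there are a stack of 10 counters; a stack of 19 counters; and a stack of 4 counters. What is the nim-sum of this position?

29

In binary:
  01010  (10)
  10011  (19)
  00100  (4)
  -----
  11101  (29)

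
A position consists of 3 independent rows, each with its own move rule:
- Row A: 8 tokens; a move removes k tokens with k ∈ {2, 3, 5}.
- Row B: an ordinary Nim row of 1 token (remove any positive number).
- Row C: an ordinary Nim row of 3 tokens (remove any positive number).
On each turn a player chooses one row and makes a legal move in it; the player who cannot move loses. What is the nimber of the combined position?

2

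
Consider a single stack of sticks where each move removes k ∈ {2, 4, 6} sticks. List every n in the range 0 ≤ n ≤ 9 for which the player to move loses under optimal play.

0, 1, 8, 9

Compute g(0), g(1), … for moves {2, 4, 6}:
k:     0  1  2  3  4  5  6  7  8  9
g(k):  0  0  1  1  2  2  3  3  0  0
The P-positions (g = 0) in 0..9 are 0, 1, 8, 9.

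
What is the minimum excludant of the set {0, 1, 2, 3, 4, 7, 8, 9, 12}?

The values 0, 1, 2, 3, 4 are all present; 5 is the first non-negative integer missing from the set.

5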